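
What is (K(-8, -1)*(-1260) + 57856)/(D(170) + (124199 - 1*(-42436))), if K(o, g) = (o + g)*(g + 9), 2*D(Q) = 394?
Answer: 9286/10427 ≈ 0.89057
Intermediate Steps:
D(Q) = 197 (D(Q) = (1/2)*394 = 197)
K(o, g) = (9 + g)*(g + o) (K(o, g) = (g + o)*(9 + g) = (9 + g)*(g + o))
(K(-8, -1)*(-1260) + 57856)/(D(170) + (124199 - 1*(-42436))) = (((-1)**2 + 9*(-1) + 9*(-8) - 1*(-8))*(-1260) + 57856)/(197 + (124199 - 1*(-42436))) = ((1 - 9 - 72 + 8)*(-1260) + 57856)/(197 + (124199 + 42436)) = (-72*(-1260) + 57856)/(197 + 166635) = (90720 + 57856)/166832 = 148576*(1/166832) = 9286/10427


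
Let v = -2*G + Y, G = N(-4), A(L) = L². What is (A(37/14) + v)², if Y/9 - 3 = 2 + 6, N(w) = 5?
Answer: 353928969/38416 ≈ 9213.1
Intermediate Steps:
Y = 99 (Y = 27 + 9*(2 + 6) = 27 + 9*8 = 27 + 72 = 99)
G = 5
v = 89 (v = -2*5 + 99 = -10 + 99 = 89)
(A(37/14) + v)² = ((37/14)² + 89)² = (1369/196 + 89)² = (18813/196)² = 353928969/38416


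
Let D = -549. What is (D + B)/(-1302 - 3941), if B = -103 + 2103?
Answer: -1451/5243 ≈ -0.27675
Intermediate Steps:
B = 2000
(D + B)/(-1302 - 3941) = (-549 + 2000)/(-1302 - 3941) = 1451/(-5243) = 1451*(-1/5243) = -1451/5243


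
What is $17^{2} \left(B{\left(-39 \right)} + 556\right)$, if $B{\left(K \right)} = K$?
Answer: $149413$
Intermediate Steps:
$17^{2} \left(B{\left(-39 \right)} + 556\right) = 17^{2} \left(-39 + 556\right) = 289 \cdot 517 = 149413$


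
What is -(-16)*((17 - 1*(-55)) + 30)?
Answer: 1632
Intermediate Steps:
-(-16)*((17 - 1*(-55)) + 30) = -(-16)*((17 + 55) + 30) = -(-16)*(72 + 30) = -(-16)*102 = -1*(-1632) = 1632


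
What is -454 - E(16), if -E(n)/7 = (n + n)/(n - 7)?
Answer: -3862/9 ≈ -429.11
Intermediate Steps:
E(n) = -14*n/(-7 + n) (E(n) = -7*(n + n)/(n - 7) = -7*2*n/(-7 + n) = -14*n/(-7 + n))
-454 - E(16) = -454 - (-14)*16/(-7 + 16) = -454 - (-14)*16/9 = -454 - 1*(-224/9) = -454 + 224/9 = -3862/9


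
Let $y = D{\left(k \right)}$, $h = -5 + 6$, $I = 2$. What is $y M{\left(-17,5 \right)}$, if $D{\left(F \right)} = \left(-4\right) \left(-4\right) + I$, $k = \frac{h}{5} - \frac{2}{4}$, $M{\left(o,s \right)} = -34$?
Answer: $-612$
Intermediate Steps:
$h = 1$
$k = - \frac{3}{10}$ ($k = 1 \cdot \frac{1}{5} - \frac{2}{4} = 1 \cdot \frac{1}{5} - \frac{1}{2} = \frac{1}{5} - \frac{1}{2} = - \frac{3}{10} \approx -0.3$)
$D{\left(F \right)} = 18$ ($D{\left(F \right)} = \left(-4\right) \left(-4\right) + 2 = 16 + 2 = 18$)
$y = 18$
$y M{\left(-17,5 \right)} = 18 \left(-34\right) = -612$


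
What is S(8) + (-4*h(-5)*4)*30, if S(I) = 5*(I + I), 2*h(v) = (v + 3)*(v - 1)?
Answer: -2800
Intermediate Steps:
h(v) = (-1 + v)*(3 + v)/2 (h(v) = ((v + 3)*(v - 1))/2 = ((3 + v)*(-1 + v))/2 = ((-1 + v)*(3 + v))/2 = (-1 + v)*(3 + v)/2)
S(I) = 10*I (S(I) = 5*(2*I) = 10*I)
S(8) + (-4*h(-5)*4)*30 = 10*8 + (-4*(-3/2 - 5 + (½)*(-5)²)*4)*30 = 80 + (-4*(-3/2 - 5 + (½)*25)*4)*30 = 80 + (-4*(-3/2 - 5 + 25/2)*4)*30 = 80 + (-4*6*4)*30 = 80 - 24*4*30 = 80 - 96*30 = 80 - 2880 = -2800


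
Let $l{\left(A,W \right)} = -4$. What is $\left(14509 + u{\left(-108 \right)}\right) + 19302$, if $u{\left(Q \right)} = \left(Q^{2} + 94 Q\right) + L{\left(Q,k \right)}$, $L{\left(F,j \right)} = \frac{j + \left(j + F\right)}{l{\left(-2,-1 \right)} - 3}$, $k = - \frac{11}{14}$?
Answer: $\frac{1731594}{49} \approx 35339.0$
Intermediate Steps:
$k = - \frac{11}{14}$ ($k = \left(-11\right) \frac{1}{14} = - \frac{11}{14} \approx -0.78571$)
$L{\left(F,j \right)} = - \frac{2 j}{7} - \frac{F}{7}$ ($L{\left(F,j \right)} = \frac{j + \left(j + F\right)}{-4 - 3} = \frac{j + \left(F + j\right)}{-7} = \left(F + 2 j\right) \left(- \frac{1}{7}\right) = - \frac{2 j}{7} - \frac{F}{7}$)
$u{\left(Q \right)} = \frac{11}{49} + Q^{2} + \frac{657 Q}{7}$ ($u{\left(Q \right)} = \left(Q^{2} + 94 Q\right) - \left(- \frac{11}{49} + \frac{Q}{7}\right) = \frac{11}{49} + Q^{2} + \frac{657 Q}{7}$)
$\left(14509 + u{\left(-108 \right)}\right) + 19302 = \left(14509 + \left(\frac{11}{49} + \left(-108\right)^{2} + \frac{657}{7} \left(-108\right)\right)\right) + 19302 = \left(14509 + \left(\frac{11}{49} + 11664 - \frac{70956}{7}\right)\right) + 19302 = \left(14509 + \frac{74855}{49}\right) + 19302 = \frac{785796}{49} + 19302 = \frac{1731594}{49}$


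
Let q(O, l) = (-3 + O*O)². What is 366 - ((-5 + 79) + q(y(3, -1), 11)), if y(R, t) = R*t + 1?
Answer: 291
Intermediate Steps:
y(R, t) = 1 + R*t
q(O, l) = (-3 + O²)²
366 - ((-5 + 79) + q(y(3, -1), 11)) = 366 - ((-5 + 79) + (-3 + (1 + 3*(-1))²)²) = 366 - (74 + (-3 + (1 - 3)²)²) = 366 - (74 + (-3 + (-2)²)²) = 366 - (74 + (-3 + 4)²) = 366 - (74 + 1²) = 366 - (74 + 1) = 366 - 1*75 = 366 - 75 = 291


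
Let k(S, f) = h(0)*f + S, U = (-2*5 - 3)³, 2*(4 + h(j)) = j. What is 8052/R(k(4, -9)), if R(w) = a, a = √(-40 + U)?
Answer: -8052*I*√2237/2237 ≈ -170.24*I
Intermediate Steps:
h(j) = -4 + j/2
U = -2197 (U = (-10 - 3)³ = (-13)³ = -2197)
k(S, f) = S - 4*f (k(S, f) = (-4 + (½)*0)*f + S = (-4 + 0)*f + S = -4*f + S = S - 4*f)
a = I*√2237 (a = √(-40 - 2197) = √(-2237) = I*√2237 ≈ 47.297*I)
R(w) = I*√2237
8052/R(k(4, -9)) = 8052/((I*√2237)) = 8052*(-I*√2237/2237) = -8052*I*√2237/2237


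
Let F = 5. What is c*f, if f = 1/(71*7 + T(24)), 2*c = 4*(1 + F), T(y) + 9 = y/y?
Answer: 4/163 ≈ 0.024540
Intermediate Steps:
T(y) = -8 (T(y) = -9 + y/y = -9 + 1 = -8)
c = 12 (c = (4*(1 + 5))/2 = (4*6)/2 = (½)*24 = 12)
f = 1/489 (f = 1/(71*7 - 8) = 1/(497 - 8) = 1/489 ≈ 0.0020450)
c*f = 12*(1/489) = 4/163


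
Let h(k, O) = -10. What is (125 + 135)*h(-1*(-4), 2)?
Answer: -2600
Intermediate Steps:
(125 + 135)*h(-1*(-4), 2) = (125 + 135)*(-10) = 260*(-10) = -2600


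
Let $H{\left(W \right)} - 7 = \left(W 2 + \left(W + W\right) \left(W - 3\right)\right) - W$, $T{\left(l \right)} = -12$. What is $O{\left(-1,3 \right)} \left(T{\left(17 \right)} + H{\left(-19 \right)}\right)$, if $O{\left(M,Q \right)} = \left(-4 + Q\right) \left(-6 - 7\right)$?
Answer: $10556$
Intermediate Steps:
$O{\left(M,Q \right)} = 52 - 13 Q$ ($O{\left(M,Q \right)} = \left(-4 + Q\right) \left(-13\right) = 52 - 13 Q$)
$H{\left(W \right)} = 7 + W + 2 W \left(-3 + W\right)$ ($H{\left(W \right)} = 7 - \left(W - W 2 - \left(W + W\right) \left(W - 3\right)\right) = 7 + \left(\left(2 W + 2 W \left(-3 + W\right)\right) - W\right) = 7 - \left(- W - 2 W \left(-3 + W\right)\right) = 7 + \left(W + 2 W \left(-3 + W\right)\right) = 7 + W + 2 W \left(-3 + W\right)$)
$O{\left(-1,3 \right)} \left(T{\left(17 \right)} + H{\left(-19 \right)}\right) = \left(52 - 39\right) \left(-12 + \left(7 - -95 + 2 \left(-19\right)^{2}\right)\right) = \left(52 - 39\right) \left(-12 + \left(7 + 95 + 2 \cdot 361\right)\right) = 13 \left(-12 + \left(7 + 95 + 722\right)\right) = 13 \left(-12 + 824\right) = 13 \cdot 812 = 10556$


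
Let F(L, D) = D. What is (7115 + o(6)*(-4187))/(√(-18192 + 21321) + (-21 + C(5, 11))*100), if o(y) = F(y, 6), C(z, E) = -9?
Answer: 18007000/2998957 + 18007*√3129/8996871 ≈ 6.1164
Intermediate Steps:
o(y) = 6
(7115 + o(6)*(-4187))/(√(-18192 + 21321) + (-21 + C(5, 11))*100) = (7115 + 6*(-4187))/(√(-18192 + 21321) + (-21 - 9)*100) = (7115 - 25122)/(√3129 - 30*100) = -18007/(√3129 - 3000) = -18007/(-3000 + √3129)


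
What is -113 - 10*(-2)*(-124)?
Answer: -2593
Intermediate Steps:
-113 - 10*(-2)*(-124) = -113 + 20*(-124) = -113 - 2480 = -2593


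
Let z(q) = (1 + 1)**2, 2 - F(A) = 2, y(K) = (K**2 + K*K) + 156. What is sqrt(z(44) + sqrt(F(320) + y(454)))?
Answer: sqrt(4 + 2*sqrt(103097)) ≈ 25.420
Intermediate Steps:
y(K) = 156 + 2*K**2 (y(K) = (K**2 + K**2) + 156 = 2*K**2 + 156 = 156 + 2*K**2)
F(A) = 0 (F(A) = 2 - 1*2 = 2 - 2 = 0)
z(q) = 4 (z(q) = 2**2 = 4)
sqrt(z(44) + sqrt(F(320) + y(454))) = sqrt(4 + sqrt(0 + (156 + 2*454**2))) = sqrt(4 + sqrt(0 + (156 + 2*206116))) = sqrt(4 + sqrt(0 + (156 + 412232))) = sqrt(4 + sqrt(0 + 412388)) = sqrt(4 + sqrt(412388)) = sqrt(4 + 2*sqrt(103097))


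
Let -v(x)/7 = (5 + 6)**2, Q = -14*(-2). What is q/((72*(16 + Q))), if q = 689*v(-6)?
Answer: -53053/288 ≈ -184.21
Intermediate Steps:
Q = 28
v(x) = -847 (v(x) = -7*(5 + 6)**2 = -7*11**2 = -7*121 = -847)
q = -583583 (q = 689*(-847) = -583583)
q/((72*(16 + Q))) = -583583*1/(72*(16 + 28)) = -583583/(72*44) = -583583/3168 = -583583*1/3168 = -53053/288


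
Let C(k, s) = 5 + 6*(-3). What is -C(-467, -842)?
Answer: 13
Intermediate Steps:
C(k, s) = -13 (C(k, s) = 5 - 18 = -13)
-C(-467, -842) = -1*(-13) = 13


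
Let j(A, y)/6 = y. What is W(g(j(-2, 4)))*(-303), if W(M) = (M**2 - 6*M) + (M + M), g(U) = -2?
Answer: -3636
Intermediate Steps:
j(A, y) = 6*y
W(M) = M**2 - 4*M (W(M) = (M**2 - 6*M) + 2*M = M**2 - 4*M)
W(g(j(-2, 4)))*(-303) = -2*(-4 - 2)*(-303) = -2*(-6)*(-303) = 12*(-303) = -3636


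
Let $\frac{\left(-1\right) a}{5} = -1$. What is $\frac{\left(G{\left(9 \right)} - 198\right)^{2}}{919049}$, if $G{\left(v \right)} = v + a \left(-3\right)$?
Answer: $\frac{41616}{919049} \approx 0.045282$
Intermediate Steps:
$a = 5$ ($a = \left(-5\right) \left(-1\right) = 5$)
$G{\left(v \right)} = -15 + v$ ($G{\left(v \right)} = v + 5 \left(-3\right) = v - 15 = -15 + v$)
$\frac{\left(G{\left(9 \right)} - 198\right)^{2}}{919049} = \frac{\left(\left(-15 + 9\right) - 198\right)^{2}}{919049} = \left(-6 - 198\right)^{2} \cdot \frac{1}{919049} = \left(-204\right)^{2} \cdot \frac{1}{919049} = 41616 \cdot \frac{1}{919049} = \frac{41616}{919049}$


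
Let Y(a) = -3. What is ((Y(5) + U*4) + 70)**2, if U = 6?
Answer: 8281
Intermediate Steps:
((Y(5) + U*4) + 70)**2 = ((-3 + 6*4) + 70)**2 = ((-3 + 24) + 70)**2 = (21 + 70)**2 = 91**2 = 8281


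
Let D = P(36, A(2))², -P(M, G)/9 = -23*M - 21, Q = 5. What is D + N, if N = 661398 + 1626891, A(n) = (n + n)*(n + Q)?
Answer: 60673170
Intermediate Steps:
A(n) = 2*n*(5 + n) (A(n) = (n + n)*(n + 5) = (2*n)*(5 + n) = 2*n*(5 + n))
P(M, G) = 189 + 207*M (P(M, G) = -9*(-23*M - 21) = -9*(-21 - 23*M) = 189 + 207*M)
N = 2288289
D = 58384881 (D = (189 + 207*36)² = (189 + 7452)² = 7641² = 58384881)
D + N = 58384881 + 2288289 = 60673170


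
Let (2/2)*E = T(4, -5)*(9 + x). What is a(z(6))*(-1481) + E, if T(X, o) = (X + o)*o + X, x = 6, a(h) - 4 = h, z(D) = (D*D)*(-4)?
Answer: 207475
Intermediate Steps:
z(D) = -4*D² (z(D) = D²*(-4) = -4*D²)
a(h) = 4 + h
T(X, o) = X + o*(X + o) (T(X, o) = o*(X + o) + X = X + o*(X + o))
E = 135 (E = (4 + (-5)² + 4*(-5))*(9 + 6) = (4 + 25 - 20)*15 = 9*15 = 135)
a(z(6))*(-1481) + E = (4 - 4*6²)*(-1481) + 135 = (4 - 4*36)*(-1481) + 135 = (4 - 144)*(-1481) + 135 = -140*(-1481) + 135 = 207340 + 135 = 207475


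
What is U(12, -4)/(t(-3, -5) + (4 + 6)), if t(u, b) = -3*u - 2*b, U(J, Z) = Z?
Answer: -4/29 ≈ -0.13793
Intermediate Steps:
U(12, -4)/(t(-3, -5) + (4 + 6)) = -4/((-3*(-3) - 2*(-5)) + (4 + 6)) = -4/((9 + 10) + 10) = -4/(19 + 10) = -4/29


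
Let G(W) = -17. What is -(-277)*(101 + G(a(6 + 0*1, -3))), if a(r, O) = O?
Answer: 23268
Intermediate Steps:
-(-277)*(101 + G(a(6 + 0*1, -3))) = -(-277)*(101 - 17) = -(-277)*84 = -1*(-23268) = 23268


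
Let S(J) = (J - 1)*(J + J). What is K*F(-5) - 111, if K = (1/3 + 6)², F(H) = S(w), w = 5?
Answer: 13441/9 ≈ 1493.4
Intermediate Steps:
S(J) = 2*J*(-1 + J) (S(J) = (-1 + J)*(2*J) = 2*J*(-1 + J))
F(H) = 40 (F(H) = 2*5*(-1 + 5) = 2*5*4 = 40)
K = 361/9 (K = (⅓ + 6)² = (19/3)² = 361/9 ≈ 40.111)
K*F(-5) - 111 = (361/9)*40 - 111 = 14440/9 - 111 = 13441/9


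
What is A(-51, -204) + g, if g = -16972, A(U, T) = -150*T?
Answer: 13628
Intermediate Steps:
A(-51, -204) + g = -150*(-204) - 16972 = 30600 - 16972 = 13628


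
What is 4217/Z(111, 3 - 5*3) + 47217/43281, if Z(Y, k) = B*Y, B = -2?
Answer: -19114867/1067598 ≈ -17.905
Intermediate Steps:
Z(Y, k) = -2*Y
4217/Z(111, 3 - 5*3) + 47217/43281 = 4217/((-2*111)) + 47217/43281 = 4217/(-222) + 47217*(1/43281) = 4217*(-1/222) + 15739/14427 = -4217/222 + 15739/14427 = -19114867/1067598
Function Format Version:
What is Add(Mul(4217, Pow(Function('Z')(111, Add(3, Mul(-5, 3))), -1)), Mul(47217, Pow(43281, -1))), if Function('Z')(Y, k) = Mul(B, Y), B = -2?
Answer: Rational(-19114867, 1067598) ≈ -17.905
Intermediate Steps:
Function('Z')(Y, k) = Mul(-2, Y)
Add(Mul(4217, Pow(Function('Z')(111, Add(3, Mul(-5, 3))), -1)), Mul(47217, Pow(43281, -1))) = Add(Mul(4217, Pow(Mul(-2, 111), -1)), Mul(47217, Pow(43281, -1))) = Add(Mul(4217, Pow(-222, -1)), Mul(47217, Rational(1, 43281))) = Add(Mul(4217, Rational(-1, 222)), Rational(15739, 14427)) = Add(Rational(-4217, 222), Rational(15739, 14427)) = Rational(-19114867, 1067598)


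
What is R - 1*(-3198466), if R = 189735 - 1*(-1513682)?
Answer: 4901883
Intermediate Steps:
R = 1703417 (R = 189735 + 1513682 = 1703417)
R - 1*(-3198466) = 1703417 - 1*(-3198466) = 1703417 + 3198466 = 4901883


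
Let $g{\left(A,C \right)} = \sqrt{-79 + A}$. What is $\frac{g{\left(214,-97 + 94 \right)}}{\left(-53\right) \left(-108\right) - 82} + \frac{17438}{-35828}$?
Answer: $- \frac{8719}{17914} + \frac{3 \sqrt{15}}{5642} \approx -0.48465$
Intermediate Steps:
$\frac{g{\left(214,-97 + 94 \right)}}{\left(-53\right) \left(-108\right) - 82} + \frac{17438}{-35828} = \frac{\sqrt{-79 + 214}}{\left(-53\right) \left(-108\right) - 82} + \frac{17438}{-35828} = \frac{\sqrt{135}}{5724 - 82} + 17438 \left(- \frac{1}{35828}\right) = \frac{3 \sqrt{15}}{5642} - \frac{8719}{17914} = - \frac{8719}{17914} + \frac{3 \sqrt{15}}{5642}$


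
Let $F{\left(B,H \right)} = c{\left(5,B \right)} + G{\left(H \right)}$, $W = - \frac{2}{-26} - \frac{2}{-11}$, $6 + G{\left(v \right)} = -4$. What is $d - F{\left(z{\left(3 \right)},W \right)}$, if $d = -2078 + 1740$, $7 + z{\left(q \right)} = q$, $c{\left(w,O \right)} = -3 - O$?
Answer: $-329$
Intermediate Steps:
$G{\left(v \right)} = -10$ ($G{\left(v \right)} = -6 - 4 = -10$)
$W = \frac{37}{143}$ ($W = \left(-2\right) \left(- \frac{1}{26}\right) - - \frac{2}{11} = \frac{1}{13} + \frac{2}{11} = \frac{37}{143} \approx 0.25874$)
$z{\left(q \right)} = -7 + q$
$F{\left(B,H \right)} = -13 - B$ ($F{\left(B,H \right)} = \left(-3 - B\right) - 10 = -13 - B$)
$d = -338$
$d - F{\left(z{\left(3 \right)},W \right)} = -338 - \left(-13 - \left(-7 + 3\right)\right) = -338 - \left(-13 - -4\right) = -338 - \left(-13 + 4\right) = -338 - -9 = -338 + 9 = -329$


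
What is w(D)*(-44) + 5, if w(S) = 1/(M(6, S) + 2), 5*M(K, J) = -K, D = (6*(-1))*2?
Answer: -50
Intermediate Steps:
D = -12 (D = -6*2 = -12)
M(K, J) = -K/5 (M(K, J) = (-K)/5 = -K/5)
w(S) = 5/4 (w(S) = 1/(-1/5*6 + 2) = 1/(-6/5 + 2) = 1/(4/5) = 5/4)
w(D)*(-44) + 5 = (5/4)*(-44) + 5 = -55 + 5 = -50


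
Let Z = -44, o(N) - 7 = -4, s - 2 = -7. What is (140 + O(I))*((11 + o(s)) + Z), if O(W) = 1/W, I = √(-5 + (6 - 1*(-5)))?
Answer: -4200 - 5*√6 ≈ -4212.3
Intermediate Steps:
s = -5 (s = 2 - 7 = -5)
o(N) = 3 (o(N) = 7 - 4 = 3)
I = √6 (I = √(-5 + (6 + 5)) = √(-5 + 11) = √6 ≈ 2.4495)
(140 + O(I))*((11 + o(s)) + Z) = (140 + 1/(√6))*((11 + 3) - 44) = (140 + √6/6)*(14 - 44) = (140 + √6/6)*(-30) = -4200 - 5*√6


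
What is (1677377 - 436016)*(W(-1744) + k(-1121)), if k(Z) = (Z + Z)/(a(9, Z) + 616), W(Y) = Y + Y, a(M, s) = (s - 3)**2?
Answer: -2736460122273009/631996 ≈ -4.3299e+9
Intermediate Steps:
a(M, s) = (-3 + s)**2
W(Y) = 2*Y
k(Z) = 2*Z/(616 + (-3 + Z)**2) (k(Z) = (Z + Z)/((-3 + Z)**2 + 616) = (2*Z)/(616 + (-3 + Z)**2) = 2*Z/(616 + (-3 + Z)**2))
(1677377 - 436016)*(W(-1744) + k(-1121)) = (1677377 - 436016)*(2*(-1744) + 2*(-1121)/(616 + (-3 - 1121)**2)) = 1241361*(-3488 + 2*(-1121)/(616 + (-1124)**2)) = 1241361*(-3488 + 2*(-1121)/(616 + 1263376)) = 1241361*(-3488 + 2*(-1121)/1263992) = 1241361*(-3488 + 2*(-1121)*(1/1263992)) = 1241361*(-3488 - 1121/631996) = 1241361*(-2204403169/631996) = -2736460122273009/631996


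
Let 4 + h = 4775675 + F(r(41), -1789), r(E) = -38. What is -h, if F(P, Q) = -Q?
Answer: -4777460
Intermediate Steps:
h = 4777460 (h = -4 + (4775675 - 1*(-1789)) = -4 + (4775675 + 1789) = -4 + 4777464 = 4777460)
-h = -1*4777460 = -4777460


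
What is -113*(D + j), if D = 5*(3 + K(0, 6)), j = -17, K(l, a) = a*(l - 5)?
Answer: 17176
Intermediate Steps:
K(l, a) = a*(-5 + l)
D = -135 (D = 5*(3 + 6*(-5 + 0)) = 5*(3 + 6*(-5)) = 5*(3 - 30) = 5*(-27) = -135)
-113*(D + j) = -113*(-135 - 17) = -113*(-152) = 17176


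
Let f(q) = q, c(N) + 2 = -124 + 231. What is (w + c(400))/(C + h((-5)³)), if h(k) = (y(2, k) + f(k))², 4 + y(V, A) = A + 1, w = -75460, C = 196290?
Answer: -75355/260299 ≈ -0.28949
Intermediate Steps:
c(N) = 105 (c(N) = -2 + (-124 + 231) = -2 + 107 = 105)
y(V, A) = -3 + A (y(V, A) = -4 + (A + 1) = -4 + (1 + A) = -3 + A)
h(k) = (-3 + 2*k)² (h(k) = ((-3 + k) + k)² = (-3 + 2*k)²)
(w + c(400))/(C + h((-5)³)) = (-75460 + 105)/(196290 + (-3 + 2*(-5)³)²) = -75355/(196290 + (-3 + 2*(-125))²) = -75355/(196290 + (-3 - 250)²) = -75355/(196290 + (-253)²) = -75355/(196290 + 64009) = -75355/260299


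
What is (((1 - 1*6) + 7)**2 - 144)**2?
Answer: 19600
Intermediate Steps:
(((1 - 1*6) + 7)**2 - 144)**2 = (((1 - 6) + 7)**2 - 144)**2 = ((-5 + 7)**2 - 144)**2 = (2**2 - 144)**2 = (4 - 144)**2 = (-140)**2 = 19600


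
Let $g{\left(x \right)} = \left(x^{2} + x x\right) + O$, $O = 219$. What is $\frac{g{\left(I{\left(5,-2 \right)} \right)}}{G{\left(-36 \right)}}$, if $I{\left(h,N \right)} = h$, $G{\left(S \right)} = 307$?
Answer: $\frac{269}{307} \approx 0.87622$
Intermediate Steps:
$g{\left(x \right)} = 219 + 2 x^{2}$ ($g{\left(x \right)} = \left(x^{2} + x x\right) + 219 = \left(x^{2} + x^{2}\right) + 219 = 2 x^{2} + 219 = 219 + 2 x^{2}$)
$\frac{g{\left(I{\left(5,-2 \right)} \right)}}{G{\left(-36 \right)}} = \frac{219 + 2 \cdot 5^{2}}{307} = \left(219 + 2 \cdot 25\right) \frac{1}{307} = \left(219 + 50\right) \frac{1}{307} = 269 \cdot \frac{1}{307} = \frac{269}{307}$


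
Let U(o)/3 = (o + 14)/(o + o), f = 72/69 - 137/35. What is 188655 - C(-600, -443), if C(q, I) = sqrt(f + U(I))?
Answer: 188655 - I*sqrt(721439990530)/713230 ≈ 1.8866e+5 - 1.1909*I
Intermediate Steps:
f = -2311/805 (f = 72*(1/69) - 137*1/35 = 24/23 - 137/35 = -2311/805 ≈ -2.8708)
U(o) = 3*(14 + o)/(2*o) (U(o) = 3*((o + 14)/(o + o)) = 3*((14 + o)/((2*o))) = 3*((14 + o)*(1/(2*o))) = 3*((14 + o)/(2*o)) = 3*(14 + o)/(2*o))
C(q, I) = sqrt(-2207/1610 + 21/I) (C(q, I) = sqrt(-2311/805 + (3/2 + 21/I)) = sqrt(-2207/1610 + 21/I))
188655 - C(-600, -443) = 188655 - sqrt(-3553270 + 54434100/(-443))/1610 = 188655 - sqrt(-3553270 + 54434100*(-1/443))/1610 = 188655 - sqrt(-3553270 - 54434100/443)/1610 = 188655 - sqrt(-1628532710/443)/1610 = 188655 - I*sqrt(721439990530)/443/1610 = 188655 - I*sqrt(721439990530)/713230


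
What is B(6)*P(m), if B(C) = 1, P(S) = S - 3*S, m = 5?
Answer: -10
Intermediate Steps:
P(S) = -2*S
B(6)*P(m) = 1*(-2*5) = 1*(-10) = -10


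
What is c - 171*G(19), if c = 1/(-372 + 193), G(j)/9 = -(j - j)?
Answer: -1/179 ≈ -0.0055866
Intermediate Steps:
G(j) = 0 (G(j) = 9*(-(j - j)) = 9*(-1*0) = 9*0 = 0)
c = -1/179 (c = 1/(-179) = -1/179 ≈ -0.0055866)
c - 171*G(19) = -1/179 - 171*0 = -1/179 + 0 = -1/179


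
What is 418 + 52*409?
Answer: 21686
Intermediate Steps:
418 + 52*409 = 418 + 21268 = 21686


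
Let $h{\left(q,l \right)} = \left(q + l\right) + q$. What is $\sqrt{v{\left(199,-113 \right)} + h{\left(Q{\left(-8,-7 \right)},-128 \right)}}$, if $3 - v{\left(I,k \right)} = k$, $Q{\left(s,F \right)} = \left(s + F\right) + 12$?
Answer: $3 i \sqrt{2} \approx 4.2426 i$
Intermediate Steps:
$Q{\left(s,F \right)} = 12 + F + s$ ($Q{\left(s,F \right)} = \left(F + s\right) + 12 = 12 + F + s$)
$v{\left(I,k \right)} = 3 - k$
$h{\left(q,l \right)} = l + 2 q$ ($h{\left(q,l \right)} = \left(l + q\right) + q = l + 2 q$)
$\sqrt{v{\left(199,-113 \right)} + h{\left(Q{\left(-8,-7 \right)},-128 \right)}} = \sqrt{\left(3 - -113\right) - \left(128 - 2 \left(12 - 7 - 8\right)\right)} = \sqrt{\left(3 + 113\right) + \left(-128 + 2 \left(-3\right)\right)} = \sqrt{116 - 134} = \sqrt{-18} = 3 i \sqrt{2}$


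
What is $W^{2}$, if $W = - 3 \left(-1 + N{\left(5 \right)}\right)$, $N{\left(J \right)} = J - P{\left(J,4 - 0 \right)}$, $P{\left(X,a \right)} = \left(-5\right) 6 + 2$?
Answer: $9216$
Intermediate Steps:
$P{\left(X,a \right)} = -28$ ($P{\left(X,a \right)} = -30 + 2 = -28$)
$N{\left(J \right)} = 28 + J$ ($N{\left(J \right)} = J - -28 = J + 28 = 28 + J$)
$W = -96$ ($W = - 3 \left(-1 + \left(28 + 5\right)\right) = - 3 \left(-1 + 33\right) = \left(-3\right) 32 = -96$)
$W^{2} = \left(-96\right)^{2} = 9216$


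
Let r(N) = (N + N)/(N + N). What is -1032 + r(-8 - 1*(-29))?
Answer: -1031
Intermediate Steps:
r(N) = 1 (r(N) = (2*N)/((2*N)) = (2*N)*(1/(2*N)) = 1)
-1032 + r(-8 - 1*(-29)) = -1032 + 1 = -1031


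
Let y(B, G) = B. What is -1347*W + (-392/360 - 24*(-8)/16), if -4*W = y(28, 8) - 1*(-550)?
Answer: 17518717/90 ≈ 1.9465e+5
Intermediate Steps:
W = -289/2 (W = -(28 - 1*(-550))/4 = -(28 + 550)/4 = -1/4*578 = -289/2 ≈ -144.50)
-1347*W + (-392/360 - 24*(-8)/16) = -1347*(-289/2) + (-392/360 - 24*(-8)/16) = 389283/2 + (-392*1/360 + 192*(1/16)) = 389283/2 + (-49/45 + 12) = 389283/2 + 491/45 = 17518717/90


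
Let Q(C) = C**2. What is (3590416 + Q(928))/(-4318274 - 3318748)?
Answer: -2225800/3818511 ≈ -0.58290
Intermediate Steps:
(3590416 + Q(928))/(-4318274 - 3318748) = (3590416 + 928**2)/(-4318274 - 3318748) = (3590416 + 861184)/(-7637022) = 4451600*(-1/7637022) = -2225800/3818511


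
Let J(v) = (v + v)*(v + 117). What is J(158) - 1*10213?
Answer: 76687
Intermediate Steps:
J(v) = 2*v*(117 + v) (J(v) = (2*v)*(117 + v) = 2*v*(117 + v))
J(158) - 1*10213 = 2*158*(117 + 158) - 1*10213 = 2*158*275 - 10213 = 86900 - 10213 = 76687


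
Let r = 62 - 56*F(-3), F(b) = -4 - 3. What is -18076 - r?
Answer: -18530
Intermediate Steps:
F(b) = -7
r = 454 (r = 62 - 56*(-7) = 62 + 392 = 454)
-18076 - r = -18076 - 1*454 = -18076 - 454 = -18530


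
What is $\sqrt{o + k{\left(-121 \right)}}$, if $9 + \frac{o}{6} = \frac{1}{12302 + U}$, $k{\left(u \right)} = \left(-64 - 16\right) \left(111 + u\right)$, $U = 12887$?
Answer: $\frac{10 \sqrt{4733264990}}{25189} \approx 27.313$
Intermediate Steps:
$k{\left(u \right)} = -8880 - 80 u$ ($k{\left(u \right)} = - 80 \left(111 + u\right) = -8880 - 80 u$)
$o = - \frac{1360200}{25189}$ ($o = -54 + \frac{6}{12302 + 12887} = -54 + \frac{6}{25189} = - \frac{1360200}{25189} \approx -54.0$)
$\sqrt{o + k{\left(-121 \right)}} = \sqrt{- \frac{1360200}{25189} - -800} = \sqrt{- \frac{1360200}{25189} + \left(-8880 + 9680\right)} = \sqrt{- \frac{1360200}{25189} + 800} = \sqrt{\frac{18791000}{25189}} = \frac{10 \sqrt{4733264990}}{25189}$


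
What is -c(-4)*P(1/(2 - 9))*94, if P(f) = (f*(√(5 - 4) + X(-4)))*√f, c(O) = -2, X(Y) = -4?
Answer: 564*I*√7/49 ≈ 30.453*I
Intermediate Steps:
P(f) = -3*f^(3/2) (P(f) = (f*(√(5 - 4) - 4))*√f = (f*(√1 - 4))*√f = (f*(1 - 4))*√f = (f*(-3))*√f = (-3*f)*√f = -3*f^(3/2))
-c(-4)*P(1/(2 - 9))*94 = -(-(-6)*(1/(2 - 9))^(3/2))*94 = -(-(-6)*(1/(-7))^(3/2))*94 = -(-(-6)*(-⅐)^(3/2))*94 = -(-(-6)*(-I*√7/49))*94 = -(-6*I*√7/49)*94 = -(-564)*I*√7/49 = 564*I*√7/49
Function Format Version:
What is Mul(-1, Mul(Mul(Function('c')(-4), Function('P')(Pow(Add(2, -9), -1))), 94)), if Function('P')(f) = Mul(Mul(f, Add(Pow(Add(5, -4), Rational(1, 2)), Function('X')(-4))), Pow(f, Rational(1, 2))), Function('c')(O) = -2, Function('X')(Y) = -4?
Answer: Mul(Rational(564, 49), I, Pow(7, Rational(1, 2))) ≈ Mul(30.453, I)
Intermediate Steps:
Function('P')(f) = Mul(-3, Pow(f, Rational(3, 2))) (Function('P')(f) = Mul(Mul(f, Add(Pow(Add(5, -4), Rational(1, 2)), -4)), Pow(f, Rational(1, 2))) = Mul(Mul(f, Add(Pow(1, Rational(1, 2)), -4)), Pow(f, Rational(1, 2))) = Mul(Mul(f, Add(1, -4)), Pow(f, Rational(1, 2))) = Mul(Mul(f, -3), Pow(f, Rational(1, 2))) = Mul(Mul(-3, f), Pow(f, Rational(1, 2))) = Mul(-3, Pow(f, Rational(3, 2))))
Mul(-1, Mul(Mul(Function('c')(-4), Function('P')(Pow(Add(2, -9), -1))), 94)) = Mul(-1, Mul(Mul(-2, Mul(-3, Pow(Pow(Add(2, -9), -1), Rational(3, 2)))), 94)) = Mul(-1, Mul(Mul(-2, Mul(-3, Pow(Pow(-7, -1), Rational(3, 2)))), 94)) = Mul(-1, Mul(Mul(-2, Mul(-3, Pow(Rational(-1, 7), Rational(3, 2)))), 94)) = Mul(-1, Mul(Mul(-2, Mul(-3, Mul(Rational(-1, 49), I, Pow(7, Rational(1, 2))))), 94)) = Mul(-1, Mul(Mul(-2, Mul(Rational(3, 49), I, Pow(7, Rational(1, 2)))), 94)) = Mul(-1, Mul(Mul(Rational(-6, 49), I, Pow(7, Rational(1, 2))), 94)) = Mul(-1, Mul(Rational(-564, 49), I, Pow(7, Rational(1, 2)))) = Mul(Rational(564, 49), I, Pow(7, Rational(1, 2)))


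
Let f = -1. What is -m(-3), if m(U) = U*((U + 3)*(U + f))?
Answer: 0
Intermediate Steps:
m(U) = U*(-1 + U)*(3 + U) (m(U) = U*((U + 3)*(U - 1)) = U*((3 + U)*(-1 + U)) = U*((-1 + U)*(3 + U)) = U*(-1 + U)*(3 + U))
-m(-3) = -(-3)*(-3 + (-3)**2 + 2*(-3)) = -(-3)*(-3 + 9 - 6) = -(-3)*0 = -1*0 = 0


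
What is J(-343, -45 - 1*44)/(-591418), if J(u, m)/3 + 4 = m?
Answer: 9/19078 ≈ 0.00047175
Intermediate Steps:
J(u, m) = -12 + 3*m
J(-343, -45 - 1*44)/(-591418) = (-12 + 3*(-45 - 1*44))/(-591418) = (-12 + 3*(-45 - 44))*(-1/591418) = (-12 + 3*(-89))*(-1/591418) = (-12 - 267)*(-1/591418) = -279*(-1/591418) = 9/19078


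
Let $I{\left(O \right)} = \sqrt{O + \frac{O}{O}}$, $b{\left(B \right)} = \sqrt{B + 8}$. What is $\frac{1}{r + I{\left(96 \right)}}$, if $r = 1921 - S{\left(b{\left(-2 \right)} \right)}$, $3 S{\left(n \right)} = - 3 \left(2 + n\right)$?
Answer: $\frac{1}{1923 + \sqrt{6} + \sqrt{97}} \approx 0.00051672$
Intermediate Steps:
$b{\left(B \right)} = \sqrt{8 + B}$
$S{\left(n \right)} = -2 - n$ ($S{\left(n \right)} = \frac{\left(-3\right) \left(2 + n\right)}{3} = \frac{-6 - 3 n}{3} = -2 - n$)
$I{\left(O \right)} = \sqrt{1 + O}$ ($I{\left(O \right)} = \sqrt{O + 1} = \sqrt{1 + O}$)
$r = 1923 + \sqrt{6}$ ($r = 1921 - \left(-2 - \sqrt{8 - 2}\right) = 1921 - \left(-2 - \sqrt{6}\right) = 1921 + \left(2 + \sqrt{6}\right) = 1923 + \sqrt{6} \approx 1925.4$)
$\frac{1}{r + I{\left(96 \right)}} = \frac{1}{\left(1923 + \sqrt{6}\right) + \sqrt{1 + 96}} = \frac{1}{\left(1923 + \sqrt{6}\right) + \sqrt{97}} = \frac{1}{1923 + \sqrt{6} + \sqrt{97}}$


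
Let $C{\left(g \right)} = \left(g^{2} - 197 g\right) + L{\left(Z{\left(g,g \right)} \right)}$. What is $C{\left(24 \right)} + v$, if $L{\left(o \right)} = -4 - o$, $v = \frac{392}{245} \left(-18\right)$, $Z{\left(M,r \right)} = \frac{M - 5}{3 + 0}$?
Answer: $- \frac{62867}{15} \approx -4191.1$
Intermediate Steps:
$Z{\left(M,r \right)} = - \frac{5}{3} + \frac{M}{3}$ ($Z{\left(M,r \right)} = \frac{-5 + M}{3} = \left(-5 + M\right) \frac{1}{3} = - \frac{5}{3} + \frac{M}{3}$)
$v = - \frac{144}{5}$ ($v = 392 \cdot \frac{1}{245} \left(-18\right) = \frac{8}{5} \left(-18\right) = - \frac{144}{5} \approx -28.8$)
$C{\left(g \right)} = - \frac{7}{3} + g^{2} - \frac{592 g}{3}$ ($C{\left(g \right)} = \left(g^{2} - 197 g\right) - \left(\frac{7}{3} + \frac{g}{3}\right) = - \frac{7}{3} + g^{2} - \frac{592 g}{3}$)
$C{\left(24 \right)} + v = \left(- \frac{7}{3} + 24^{2} - 4736\right) - \frac{144}{5} = \left(- \frac{7}{3} + 576 - 4736\right) - \frac{144}{5} = - \frac{12487}{3} - \frac{144}{5} = - \frac{62867}{15}$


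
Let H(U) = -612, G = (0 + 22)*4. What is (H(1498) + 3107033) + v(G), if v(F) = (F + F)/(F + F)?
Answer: 3106422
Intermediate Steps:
G = 88 (G = 22*4 = 88)
v(F) = 1 (v(F) = (2*F)/((2*F)) = (2*F)*(1/(2*F)) = 1)
(H(1498) + 3107033) + v(G) = (-612 + 3107033) + 1 = 3106421 + 1 = 3106422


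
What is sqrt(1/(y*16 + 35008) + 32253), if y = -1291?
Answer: 17*sqrt(1436736561)/3588 ≈ 179.59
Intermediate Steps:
sqrt(1/(y*16 + 35008) + 32253) = sqrt(1/(-1291*16 + 35008) + 32253) = sqrt(1/(-20656 + 35008) + 32253) = sqrt(1/14352 + 32253) = sqrt(462895057/14352) = 17*sqrt(1436736561)/3588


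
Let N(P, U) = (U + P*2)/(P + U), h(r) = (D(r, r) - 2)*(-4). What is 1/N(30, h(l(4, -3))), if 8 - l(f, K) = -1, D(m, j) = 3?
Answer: 13/28 ≈ 0.46429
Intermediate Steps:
l(f, K) = 9 (l(f, K) = 8 - 1*(-1) = 8 + 1 = 9)
h(r) = -4 (h(r) = (3 - 2)*(-4) = 1*(-4) = -4)
N(P, U) = (U + 2*P)/(P + U)
1/N(30, h(l(4, -3))) = 1/((-4 + 2*30)/(30 - 4)) = 1/((-4 + 60)/26) = 1/((1/26)*56) = 1/(28/13) = 13/28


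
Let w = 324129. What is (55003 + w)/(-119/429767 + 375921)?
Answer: 40734605561/40389610072 ≈ 1.0085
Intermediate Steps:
(55003 + w)/(-119/429767 + 375921) = (55003 + 324129)/(-119/429767 + 375921) = 379132/(-119*1/429767 + 375921) = 379132/(-119/429767 + 375921) = 379132/(161558440288/429767) = 379132*(429767/161558440288) = 40734605561/40389610072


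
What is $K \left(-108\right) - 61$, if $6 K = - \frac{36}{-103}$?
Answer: $- \frac{6931}{103} \approx -67.291$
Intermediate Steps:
$K = \frac{6}{103}$ ($K = \frac{\left(-36\right) \frac{1}{-103}}{6} = \frac{\left(-36\right) \left(- \frac{1}{103}\right)}{6} = \frac{1}{6} \cdot \frac{36}{103} = \frac{6}{103} \approx 0.058252$)
$K \left(-108\right) - 61 = \frac{6}{103} \left(-108\right) - 61 = - \frac{648}{103} - 61 = - \frac{6931}{103}$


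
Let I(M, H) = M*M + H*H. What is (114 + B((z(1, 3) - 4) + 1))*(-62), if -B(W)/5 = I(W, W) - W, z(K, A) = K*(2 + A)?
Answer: -5208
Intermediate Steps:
I(M, H) = H² + M² (I(M, H) = M² + H² = H² + M²)
B(W) = -10*W² + 5*W (B(W) = -5*((W² + W²) - W) = -5*(2*W² - W) = -5*(-W + 2*W²) = -10*W² + 5*W)
(114 + B((z(1, 3) - 4) + 1))*(-62) = (114 + 5*((1*(2 + 3) - 4) + 1)*(1 - 2*((1*(2 + 3) - 4) + 1)))*(-62) = (114 + 5*((1*5 - 4) + 1)*(1 - 2*((1*5 - 4) + 1)))*(-62) = (114 + 5*((5 - 4) + 1)*(1 - 2*((5 - 4) + 1)))*(-62) = (114 + 5*(1 + 1)*(1 - 2*(1 + 1)))*(-62) = (114 + 5*2*(1 - 2*2))*(-62) = (114 + 5*2*(1 - 4))*(-62) = (114 + 5*2*(-3))*(-62) = (114 - 30)*(-62) = 84*(-62) = -5208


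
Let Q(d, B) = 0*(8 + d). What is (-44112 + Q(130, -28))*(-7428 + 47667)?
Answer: -1775022768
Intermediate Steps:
Q(d, B) = 0
(-44112 + Q(130, -28))*(-7428 + 47667) = (-44112 + 0)*(-7428 + 47667) = -44112*40239 = -1775022768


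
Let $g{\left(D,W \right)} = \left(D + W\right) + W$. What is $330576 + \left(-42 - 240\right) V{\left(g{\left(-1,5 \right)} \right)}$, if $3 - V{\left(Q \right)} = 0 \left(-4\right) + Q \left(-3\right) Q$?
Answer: $261204$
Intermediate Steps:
$g{\left(D,W \right)} = D + 2 W$
$V{\left(Q \right)} = 3 + 3 Q^{2}$ ($V{\left(Q \right)} = 3 - \left(0 \left(-4\right) + Q \left(-3\right) Q\right) = 3 - \left(0 + - 3 Q Q\right) = 3 - \left(0 - 3 Q^{2}\right) = 3 - - 3 Q^{2} = 3 + 3 Q^{2}$)
$330576 + \left(-42 - 240\right) V{\left(g{\left(-1,5 \right)} \right)} = 330576 + \left(-42 - 240\right) \left(3 + 3 \left(-1 + 2 \cdot 5\right)^{2}\right) = 330576 - 282 \left(3 + 3 \left(-1 + 10\right)^{2}\right) = 330576 - 282 \left(3 + 3 \cdot 9^{2}\right) = 330576 - 282 \left(3 + 3 \cdot 81\right) = 330576 - 282 \left(3 + 243\right) = 330576 - 69372 = 261204$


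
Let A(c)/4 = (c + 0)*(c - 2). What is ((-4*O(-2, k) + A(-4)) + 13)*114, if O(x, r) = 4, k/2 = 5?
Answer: 10602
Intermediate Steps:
k = 10 (k = 2*5 = 10)
A(c) = 4*c*(-2 + c) (A(c) = 4*((c + 0)*(c - 2)) = 4*(c*(-2 + c)) = 4*c*(-2 + c))
((-4*O(-2, k) + A(-4)) + 13)*114 = ((-4*4 + 4*(-4)*(-2 - 4)) + 13)*114 = ((-16 + 4*(-4)*(-6)) + 13)*114 = ((-16 + 96) + 13)*114 = (80 + 13)*114 = 93*114 = 10602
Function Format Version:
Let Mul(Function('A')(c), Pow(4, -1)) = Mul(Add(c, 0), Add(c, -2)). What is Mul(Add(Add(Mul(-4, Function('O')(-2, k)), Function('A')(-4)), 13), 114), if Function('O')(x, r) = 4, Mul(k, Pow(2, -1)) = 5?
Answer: 10602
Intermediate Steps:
k = 10 (k = Mul(2, 5) = 10)
Function('A')(c) = Mul(4, c, Add(-2, c)) (Function('A')(c) = Mul(4, Mul(Add(c, 0), Add(c, -2))) = Mul(4, Mul(c, Add(-2, c))) = Mul(4, c, Add(-2, c)))
Mul(Add(Add(Mul(-4, Function('O')(-2, k)), Function('A')(-4)), 13), 114) = Mul(Add(Add(Mul(-4, 4), Mul(4, -4, Add(-2, -4))), 13), 114) = Mul(Add(Add(-16, Mul(4, -4, -6)), 13), 114) = Mul(Add(Add(-16, 96), 13), 114) = Mul(Add(80, 13), 114) = Mul(93, 114) = 10602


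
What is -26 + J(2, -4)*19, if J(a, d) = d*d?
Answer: 278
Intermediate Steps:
J(a, d) = d²
-26 + J(2, -4)*19 = -26 + (-4)²*19 = -26 + 16*19 = -26 + 304 = 278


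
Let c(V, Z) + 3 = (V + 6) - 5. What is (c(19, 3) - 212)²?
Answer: 38025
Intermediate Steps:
c(V, Z) = -2 + V (c(V, Z) = -3 + ((V + 6) - 5) = -3 + ((6 + V) - 5) = -3 + (1 + V) = -2 + V)
(c(19, 3) - 212)² = ((-2 + 19) - 212)² = (17 - 212)² = (-195)² = 38025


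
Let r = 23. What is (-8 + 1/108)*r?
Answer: -19849/108 ≈ -183.79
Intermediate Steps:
(-8 + 1/108)*r = (-8 + 1/108)*23 = -863/108*23 = -19849/108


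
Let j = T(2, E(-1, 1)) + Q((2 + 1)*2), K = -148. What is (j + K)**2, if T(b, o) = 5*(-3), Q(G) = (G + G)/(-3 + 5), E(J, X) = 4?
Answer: 24649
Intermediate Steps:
Q(G) = G (Q(G) = (2*G)/2 = (2*G)*(1/2) = G)
T(b, o) = -15
j = -9 (j = -15 + (2 + 1)*2 = -15 + 3*2 = -15 + 6 = -9)
(j + K)**2 = (-9 - 148)**2 = (-157)**2 = 24649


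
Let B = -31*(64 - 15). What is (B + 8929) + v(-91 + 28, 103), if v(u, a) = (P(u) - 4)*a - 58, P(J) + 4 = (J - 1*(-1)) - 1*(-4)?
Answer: 554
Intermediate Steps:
P(J) = 1 + J (P(J) = -4 + ((J - 1*(-1)) - 1*(-4)) = -4 + ((J + 1) + 4) = -4 + ((1 + J) + 4) = -4 + (5 + J) = 1 + J)
B = -1519 (B = -31*49 = -1519)
v(u, a) = -58 + a*(-3 + u) (v(u, a) = ((1 + u) - 4)*a - 58 = (-3 + u)*a - 58 = a*(-3 + u) - 58 = -58 + a*(-3 + u))
(B + 8929) + v(-91 + 28, 103) = (-1519 + 8929) + (-58 - 3*103 + 103*(-91 + 28)) = 7410 + (-58 - 309 + 103*(-63)) = 7410 + (-58 - 309 - 6489) = 7410 - 6856 = 554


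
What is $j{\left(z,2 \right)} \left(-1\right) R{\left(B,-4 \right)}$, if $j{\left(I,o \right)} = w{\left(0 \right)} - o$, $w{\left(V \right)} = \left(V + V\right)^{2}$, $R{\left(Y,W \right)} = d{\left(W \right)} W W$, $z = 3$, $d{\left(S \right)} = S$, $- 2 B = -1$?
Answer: $-128$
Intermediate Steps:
$B = \frac{1}{2}$ ($B = \left(- \frac{1}{2}\right) \left(-1\right) = \frac{1}{2} \approx 0.5$)
$R{\left(Y,W \right)} = W^{3}$ ($R{\left(Y,W \right)} = W W W = W^{2} W = W^{3}$)
$w{\left(V \right)} = 4 V^{2}$ ($w{\left(V \right)} = \left(2 V\right)^{2} = 4 V^{2}$)
$j{\left(I,o \right)} = - o$ ($j{\left(I,o \right)} = 4 \cdot 0^{2} - o = 4 \cdot 0 - o = 0 - o = - o$)
$j{\left(z,2 \right)} \left(-1\right) R{\left(B,-4 \right)} = \left(-1\right) 2 \left(-1\right) \left(-4\right)^{3} = \left(-2\right) \left(-1\right) \left(-64\right) = 2 \left(-64\right) = -128$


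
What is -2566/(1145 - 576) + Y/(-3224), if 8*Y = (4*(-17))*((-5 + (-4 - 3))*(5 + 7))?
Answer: -1121155/229307 ≈ -4.8893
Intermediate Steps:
Y = 1224 (Y = ((4*(-17))*((-5 + (-4 - 3))*(5 + 7)))/8 = (-68*(-5 - 7)*12)/8 = (-(-816)*12)/8 = (-68*(-144))/8 = (⅛)*9792 = 1224)
-2566/(1145 - 576) + Y/(-3224) = -2566/(1145 - 576) + 1224/(-3224) = -2566/569 + 1224*(-1/3224) = -2566*1/569 - 153/403 = -2566/569 - 153/403 = -1121155/229307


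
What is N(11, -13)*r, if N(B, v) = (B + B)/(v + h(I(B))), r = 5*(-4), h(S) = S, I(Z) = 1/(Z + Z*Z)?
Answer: 11616/343 ≈ 33.866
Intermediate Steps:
I(Z) = 1/(Z + Z**2)
r = -20
N(B, v) = 2*B/(v + 1/(B*(1 + B))) (N(B, v) = (B + B)/(v + 1/(B*(1 + B))) = (2*B)/(v + 1/(B*(1 + B))) = 2*B/(v + 1/(B*(1 + B))))
N(11, -13)*r = (2*11**2*(1 + 11)/(1 + 11*(-13)*(1 + 11)))*(-20) = (2*121*12/(1 + 11*(-13)*12))*(-20) = (2*121*12/(1 - 1716))*(-20) = (2*121*12/(-1715))*(-20) = (2*121*(-1/1715)*12)*(-20) = -2904/1715*(-20) = 11616/343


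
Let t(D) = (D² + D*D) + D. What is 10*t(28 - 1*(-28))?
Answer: 63280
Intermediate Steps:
t(D) = D + 2*D² (t(D) = (D² + D²) + D = 2*D² + D = D + 2*D²)
10*t(28 - 1*(-28)) = 10*((28 - 1*(-28))*(1 + 2*(28 - 1*(-28)))) = 10*((28 + 28)*(1 + 2*(28 + 28))) = 10*(56*(1 + 2*56)) = 10*(56*(1 + 112)) = 10*(56*113) = 10*6328 = 63280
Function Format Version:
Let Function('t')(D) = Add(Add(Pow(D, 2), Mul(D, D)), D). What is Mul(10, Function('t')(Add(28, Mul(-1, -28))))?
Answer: 63280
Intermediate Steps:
Function('t')(D) = Add(D, Mul(2, Pow(D, 2))) (Function('t')(D) = Add(Add(Pow(D, 2), Pow(D, 2)), D) = Add(Mul(2, Pow(D, 2)), D) = Add(D, Mul(2, Pow(D, 2))))
Mul(10, Function('t')(Add(28, Mul(-1, -28)))) = Mul(10, Mul(Add(28, Mul(-1, -28)), Add(1, Mul(2, Add(28, Mul(-1, -28)))))) = Mul(10, Mul(Add(28, 28), Add(1, Mul(2, Add(28, 28))))) = Mul(10, Mul(56, Add(1, Mul(2, 56)))) = Mul(10, Mul(56, Add(1, 112))) = Mul(10, Mul(56, 113)) = Mul(10, 6328) = 63280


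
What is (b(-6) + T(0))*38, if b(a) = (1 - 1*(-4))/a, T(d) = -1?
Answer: -209/3 ≈ -69.667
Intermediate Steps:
b(a) = 5/a (b(a) = (1 + 4)/a = 5/a)
(b(-6) + T(0))*38 = (5/(-6) - 1)*38 = (5*(-⅙) - 1)*38 = (-⅚ - 1)*38 = -11/6*38 = -209/3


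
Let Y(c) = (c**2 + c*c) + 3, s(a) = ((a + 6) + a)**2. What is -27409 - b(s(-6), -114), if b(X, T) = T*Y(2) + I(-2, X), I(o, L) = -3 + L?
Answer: -26188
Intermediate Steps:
s(a) = (6 + 2*a)**2 (s(a) = ((6 + a) + a)**2 = (6 + 2*a)**2)
Y(c) = 3 + 2*c**2 (Y(c) = (c**2 + c**2) + 3 = 2*c**2 + 3 = 3 + 2*c**2)
b(X, T) = -3 + X + 11*T (b(X, T) = T*(3 + 2*2**2) + (-3 + X) = T*(3 + 2*4) + (-3 + X) = T*(3 + 8) + (-3 + X) = T*11 + (-3 + X) = 11*T + (-3 + X) = -3 + X + 11*T)
-27409 - b(s(-6), -114) = -27409 - (-3 + 4*(3 - 6)**2 + 11*(-114)) = -27409 - (-3 + 4*(-3)**2 - 1254) = -27409 - (-3 + 4*9 - 1254) = -27409 - (-3 + 36 - 1254) = -27409 - 1*(-1221) = -27409 + 1221 = -26188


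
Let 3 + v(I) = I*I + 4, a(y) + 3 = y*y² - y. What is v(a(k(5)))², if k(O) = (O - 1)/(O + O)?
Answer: 35915556196/244140625 ≈ 147.11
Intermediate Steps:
k(O) = (-1 + O)/(2*O) (k(O) = (-1 + O)/((2*O)) = (-1 + O)*(1/(2*O)) = (-1 + O)/(2*O))
a(y) = -3 + y³ - y (a(y) = -3 + (y*y² - y) = -3 + (y³ - y) = -3 + y³ - y)
v(I) = 1 + I² (v(I) = -3 + (I*I + 4) = -3 + (I² + 4) = -3 + (4 + I²) = 1 + I²)
v(a(k(5)))² = (1 + (-3 + ((½)*(-1 + 5)/5)³ - (-1 + 5)/(2*5))²)² = (1 + (-3 + ((½)*(⅕)*4)³ - 4/(2*5))²)² = (1 + (-3 + (⅖)³ - 1*⅖)²)² = (1 + (-3 + 8/125 - ⅖)²)² = (1 + (-417/125)²)² = (1 + 173889/15625)² = (189514/15625)² = 35915556196/244140625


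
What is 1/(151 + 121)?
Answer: 1/272 ≈ 0.0036765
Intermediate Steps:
1/(151 + 121) = 1/272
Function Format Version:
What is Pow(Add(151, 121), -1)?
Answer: Rational(1, 272) ≈ 0.0036765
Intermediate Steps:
Pow(Add(151, 121), -1) = Pow(272, -1) = Rational(1, 272)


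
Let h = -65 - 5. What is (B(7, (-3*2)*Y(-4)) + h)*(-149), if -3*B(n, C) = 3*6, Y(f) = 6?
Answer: 11324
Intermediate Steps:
B(n, C) = -6
h = -70
(B(7, (-3*2)*Y(-4)) + h)*(-149) = (-6 - 70)*(-149) = -76*(-149) = 11324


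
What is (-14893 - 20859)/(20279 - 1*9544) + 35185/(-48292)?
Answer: -2104246559/518414620 ≈ -4.0590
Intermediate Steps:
(-14893 - 20859)/(20279 - 1*9544) + 35185/(-48292) = -35752/(20279 - 9544) + 35185*(-1/48292) = -35752/10735 - 35185/48292 = -2104246559/518414620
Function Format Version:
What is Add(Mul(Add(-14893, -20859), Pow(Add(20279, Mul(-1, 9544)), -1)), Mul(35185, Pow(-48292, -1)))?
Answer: Rational(-2104246559, 518414620) ≈ -4.0590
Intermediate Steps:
Add(Mul(Add(-14893, -20859), Pow(Add(20279, Mul(-1, 9544)), -1)), Mul(35185, Pow(-48292, -1))) = Add(Mul(-35752, Pow(Add(20279, -9544), -1)), Mul(35185, Rational(-1, 48292))) = Add(Mul(-35752, Pow(10735, -1)), Rational(-35185, 48292)) = Add(Mul(-35752, Rational(1, 10735)), Rational(-35185, 48292)) = Add(Rational(-35752, 10735), Rational(-35185, 48292)) = Rational(-2104246559, 518414620)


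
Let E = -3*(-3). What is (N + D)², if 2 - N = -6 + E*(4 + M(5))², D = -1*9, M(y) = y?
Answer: 532900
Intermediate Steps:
E = 9
D = -9
N = -721 (N = 2 - (-6 + 9*(4 + 5)²) = 2 - (-6 + 9*9²) = 2 - (-6 + 9*81) = 2 - (-6 + 729) = 2 - 1*723 = 2 - 723 = -721)
(N + D)² = (-721 - 9)² = (-730)² = 532900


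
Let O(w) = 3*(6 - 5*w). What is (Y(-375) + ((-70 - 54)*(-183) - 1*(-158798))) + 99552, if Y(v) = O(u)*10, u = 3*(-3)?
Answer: 282572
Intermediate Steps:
u = -9
O(w) = 18 - 15*w
Y(v) = 1530 (Y(v) = (18 - 15*(-9))*10 = (18 + 135)*10 = 153*10 = 1530)
(Y(-375) + ((-70 - 54)*(-183) - 1*(-158798))) + 99552 = (1530 + ((-70 - 54)*(-183) - 1*(-158798))) + 99552 = (1530 + (-124*(-183) + 158798)) + 99552 = (1530 + (22692 + 158798)) + 99552 = (1530 + 181490) + 99552 = 183020 + 99552 = 282572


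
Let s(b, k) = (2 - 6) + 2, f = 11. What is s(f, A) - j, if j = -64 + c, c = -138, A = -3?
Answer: 200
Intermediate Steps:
s(b, k) = -2 (s(b, k) = -4 + 2 = -2)
j = -202 (j = -64 - 138 = -202)
s(f, A) - j = -2 - 1*(-202) = -2 + 202 = 200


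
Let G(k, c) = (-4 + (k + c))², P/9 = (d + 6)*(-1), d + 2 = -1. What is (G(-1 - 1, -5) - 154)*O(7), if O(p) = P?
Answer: 891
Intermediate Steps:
d = -3 (d = -2 - 1 = -3)
P = -27 (P = 9*((-3 + 6)*(-1)) = 9*(3*(-1)) = 9*(-3) = -27)
O(p) = -27
G(k, c) = (-4 + c + k)² (G(k, c) = (-4 + (c + k))² = (-4 + c + k)²)
(G(-1 - 1, -5) - 154)*O(7) = ((-4 - 5 + (-1 - 1))² - 154)*(-27) = ((-4 - 5 - 2)² - 154)*(-27) = ((-11)² - 154)*(-27) = (121 - 154)*(-27) = -33*(-27) = 891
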